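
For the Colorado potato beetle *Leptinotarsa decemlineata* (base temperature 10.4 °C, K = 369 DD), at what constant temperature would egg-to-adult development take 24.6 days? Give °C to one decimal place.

Required daily accumulation = 369 / 24.6 = 15.000 DD/day.
T = T_base + 15.000 = 10.4 + 15.000 = 25.400 ≈ 25.4 °C.

25.4 °C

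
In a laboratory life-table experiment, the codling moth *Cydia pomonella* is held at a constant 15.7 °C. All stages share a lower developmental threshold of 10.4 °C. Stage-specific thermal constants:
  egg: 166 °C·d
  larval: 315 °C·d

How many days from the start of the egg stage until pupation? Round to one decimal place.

90.8 days

Daily accumulation at 15.7 °C = 15.7 − 10.4 = 5.3 DD/day.
Total K = 166 + 315 = 481 DD.
Total duration = 481 / 5.3 = 90.755 ≈ 90.8 days.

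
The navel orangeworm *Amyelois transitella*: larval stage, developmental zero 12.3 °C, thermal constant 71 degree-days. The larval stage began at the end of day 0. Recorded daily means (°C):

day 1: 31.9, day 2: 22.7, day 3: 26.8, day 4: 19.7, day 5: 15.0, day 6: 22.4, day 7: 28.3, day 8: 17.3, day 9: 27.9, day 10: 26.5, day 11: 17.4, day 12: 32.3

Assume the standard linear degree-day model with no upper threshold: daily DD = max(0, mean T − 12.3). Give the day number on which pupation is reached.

Daily DD above 12.3 °C: 19.6, 10.4, 14.5, 7.4, 2.7, 10.1, 16.0, 5.0, 15.6, 14.2, 5.1, 20.0.
Cumulative: 19.6, 30.0, 44.5, 51.9, 54.6, 64.7, 80.7, 85.7, 101.3, 115.5, 120.6, 140.6.
The total first reaches 71 DD on day 7.

day 7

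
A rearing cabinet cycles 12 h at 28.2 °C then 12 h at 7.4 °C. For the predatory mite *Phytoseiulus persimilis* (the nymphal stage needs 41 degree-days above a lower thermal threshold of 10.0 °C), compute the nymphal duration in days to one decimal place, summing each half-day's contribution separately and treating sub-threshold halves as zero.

4.5 days

Day half: max(0, 28.2 − 10.0) × 0.5 = 18.2 × 0.5 = 9.10 DD.
Night half: max(0, 7.4 − 10.0) × 0.5 = 0.0 × 0.5 = 0.00 DD.
Per 24 h: 9.10 DD/day.
Duration = 41 / 9.10 = 4.505 ≈ 4.5 days.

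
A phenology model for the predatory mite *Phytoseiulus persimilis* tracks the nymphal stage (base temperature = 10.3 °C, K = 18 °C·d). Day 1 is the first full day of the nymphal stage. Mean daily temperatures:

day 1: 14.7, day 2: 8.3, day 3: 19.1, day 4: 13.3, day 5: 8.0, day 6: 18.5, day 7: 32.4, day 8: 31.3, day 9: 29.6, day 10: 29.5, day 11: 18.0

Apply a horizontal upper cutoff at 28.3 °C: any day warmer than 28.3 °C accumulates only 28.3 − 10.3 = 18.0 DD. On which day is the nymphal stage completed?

day 6

Daily DD above 10.3 °C (capped at 18.0): 4.4, 0.0, 8.8, 3.0, 0.0, 8.2, 18.0, 18.0, 18.0, 18.0, 7.7.
Cumulative: 4.4, 4.4, 13.2, 16.2, 16.2, 24.4, 42.4, 60.4, 78.4, 96.4, 104.1.
The total first reaches 18 DD on day 6.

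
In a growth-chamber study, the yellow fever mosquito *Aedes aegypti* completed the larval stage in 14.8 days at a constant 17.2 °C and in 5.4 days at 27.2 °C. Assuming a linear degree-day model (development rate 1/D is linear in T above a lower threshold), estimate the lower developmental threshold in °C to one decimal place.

11.5 °C

Under the model K = D·(T − T_b), so D₁·(T₁ − T_b) = D₂·(T₂ − T_b).
14.8·(17.2 − T_b) = 5.4·(27.2 − T_b)
T_b = (14.8·17.2 − 5.4·27.2) / (14.8 − 5.4) = 107.68 / 9.4 = 11.455 °C ≈ 11.5 °C.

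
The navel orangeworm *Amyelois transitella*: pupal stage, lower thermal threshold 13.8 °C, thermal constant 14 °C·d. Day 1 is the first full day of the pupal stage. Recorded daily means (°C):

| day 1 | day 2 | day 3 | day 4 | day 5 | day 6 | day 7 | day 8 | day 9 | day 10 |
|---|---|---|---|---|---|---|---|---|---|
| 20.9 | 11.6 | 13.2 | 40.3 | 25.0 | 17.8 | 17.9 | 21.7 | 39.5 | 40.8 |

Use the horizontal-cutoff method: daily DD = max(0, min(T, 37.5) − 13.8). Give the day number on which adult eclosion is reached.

day 4

Daily DD above 13.8 °C (capped at 23.7): 7.1, 0.0, 0.0, 23.7, 11.2, 4.0, 4.1, 7.9, 23.7, 23.7.
Cumulative: 7.1, 7.1, 7.1, 30.8, 42.0, 46.0, 50.1, 58.0, 81.7, 105.4.
The total first reaches 14 DD on day 4.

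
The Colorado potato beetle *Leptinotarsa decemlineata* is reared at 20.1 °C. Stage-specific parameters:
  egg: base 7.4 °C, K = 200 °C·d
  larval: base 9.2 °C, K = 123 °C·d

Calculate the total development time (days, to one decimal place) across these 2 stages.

egg: 200 / (20.1 − 7.4) = 200 / 12.7 = 15.748 d.
larval: 123 / (20.1 − 9.2) = 123 / 10.9 = 11.284 d.
Sum = 27.032 ≈ 27.0 days.

27.0 days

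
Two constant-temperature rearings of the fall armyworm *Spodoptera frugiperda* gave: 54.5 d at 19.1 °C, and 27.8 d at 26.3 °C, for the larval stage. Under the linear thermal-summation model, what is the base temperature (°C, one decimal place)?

Linear rate model ⇒ the product D·(T − T_b) is constant across temperatures.
54.5·(19.1 − T_b) = 27.8·(26.3 − T_b)
T_b = (54.5·19.1 − 27.8·26.3) / (54.5 − 27.8) = 309.81 / 26.7 = 11.603 °C ≈ 11.6 °C.

11.6 °C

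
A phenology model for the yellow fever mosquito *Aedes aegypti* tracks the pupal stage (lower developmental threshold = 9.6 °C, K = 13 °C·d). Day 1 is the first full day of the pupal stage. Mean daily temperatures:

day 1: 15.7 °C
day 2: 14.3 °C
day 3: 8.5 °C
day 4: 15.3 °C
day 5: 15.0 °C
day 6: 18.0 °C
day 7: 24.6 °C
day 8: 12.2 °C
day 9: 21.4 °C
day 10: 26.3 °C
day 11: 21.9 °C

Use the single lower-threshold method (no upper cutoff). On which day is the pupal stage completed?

day 4

Daily DD above 9.6 °C: 6.1, 4.7, 0.0, 5.7, 5.4, 8.4, 15.0, 2.6, 11.8, 16.7, 12.3.
Cumulative: 6.1, 10.8, 10.8, 16.5, 21.9, 30.3, 45.3, 47.9, 59.7, 76.4, 88.7.
The total first reaches 13 DD on day 4.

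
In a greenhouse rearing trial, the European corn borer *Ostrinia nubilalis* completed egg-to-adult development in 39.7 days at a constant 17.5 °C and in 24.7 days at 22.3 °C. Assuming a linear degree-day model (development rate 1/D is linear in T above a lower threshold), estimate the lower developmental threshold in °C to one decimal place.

Linear rate model ⇒ the product D·(T − T_b) is constant across temperatures.
39.7·(17.5 − T_b) = 24.7·(22.3 − T_b)
T_b = (39.7·17.5 − 24.7·22.3) / (39.7 − 24.7) = 143.94 / 15.0 = 9.596 °C ≈ 9.6 °C.

9.6 °C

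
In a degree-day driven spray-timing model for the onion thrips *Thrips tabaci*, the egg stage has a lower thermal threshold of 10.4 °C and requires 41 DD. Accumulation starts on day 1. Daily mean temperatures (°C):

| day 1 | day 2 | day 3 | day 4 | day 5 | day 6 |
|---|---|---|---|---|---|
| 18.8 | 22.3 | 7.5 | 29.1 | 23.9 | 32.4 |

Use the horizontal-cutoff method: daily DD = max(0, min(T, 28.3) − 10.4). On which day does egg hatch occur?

Daily DD above 10.4 °C (capped at 17.9): 8.4, 11.9, 0.0, 17.9, 13.5, 17.9.
Cumulative: 8.4, 20.3, 20.3, 38.2, 51.7, 69.6.
The total first reaches 41 DD on day 5.

day 5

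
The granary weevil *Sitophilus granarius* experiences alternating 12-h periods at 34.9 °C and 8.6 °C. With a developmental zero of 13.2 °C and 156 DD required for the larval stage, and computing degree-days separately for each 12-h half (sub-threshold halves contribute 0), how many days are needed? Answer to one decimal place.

14.4 days

Day half: max(0, 34.9 − 13.2) × 0.5 = 21.7 × 0.5 = 10.85 DD.
Night half: max(0, 8.6 − 13.2) × 0.5 = 0.0 × 0.5 = 0.00 DD.
Per 24 h: 10.85 DD/day.
Duration = 156 / 10.85 = 14.378 ≈ 14.4 days.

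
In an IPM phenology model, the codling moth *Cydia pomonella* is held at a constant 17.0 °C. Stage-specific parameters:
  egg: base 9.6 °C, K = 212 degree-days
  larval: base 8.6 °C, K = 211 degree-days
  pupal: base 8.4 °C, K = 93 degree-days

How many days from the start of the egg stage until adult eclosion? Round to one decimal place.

egg: 212 / (17.0 − 9.6) = 212 / 7.4 = 28.649 d.
larval: 211 / (17.0 − 8.6) = 211 / 8.4 = 25.119 d.
pupal: 93 / (17.0 − 8.4) = 93 / 8.6 = 10.814 d.
Sum = 64.582 ≈ 64.6 days.

64.6 days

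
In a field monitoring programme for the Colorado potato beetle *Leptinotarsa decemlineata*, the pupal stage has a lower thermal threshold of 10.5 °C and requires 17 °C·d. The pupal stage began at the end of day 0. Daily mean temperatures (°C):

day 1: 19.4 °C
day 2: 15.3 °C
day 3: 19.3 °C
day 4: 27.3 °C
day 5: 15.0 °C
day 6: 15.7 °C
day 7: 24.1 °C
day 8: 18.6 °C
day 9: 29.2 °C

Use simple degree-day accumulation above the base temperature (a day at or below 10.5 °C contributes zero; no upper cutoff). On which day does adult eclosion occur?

day 3

Daily DD above 10.5 °C: 8.9, 4.8, 8.8, 16.8, 4.5, 5.2, 13.6, 8.1, 18.7.
Cumulative: 8.9, 13.7, 22.5, 39.3, 43.8, 49.0, 62.6, 70.7, 89.4.
The total first reaches 17 DD on day 3.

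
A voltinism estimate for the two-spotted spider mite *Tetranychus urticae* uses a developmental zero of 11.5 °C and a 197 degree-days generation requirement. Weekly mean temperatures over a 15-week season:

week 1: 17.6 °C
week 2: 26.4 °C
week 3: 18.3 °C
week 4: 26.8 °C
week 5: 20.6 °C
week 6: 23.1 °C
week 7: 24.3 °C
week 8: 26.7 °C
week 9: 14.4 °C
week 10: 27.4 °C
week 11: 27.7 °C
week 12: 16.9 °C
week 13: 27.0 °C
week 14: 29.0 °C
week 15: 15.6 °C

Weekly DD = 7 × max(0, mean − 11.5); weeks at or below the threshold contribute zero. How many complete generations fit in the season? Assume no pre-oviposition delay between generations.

Weekly DD (7 × max(0, T̄ − 11.5)): 42.7, 104.3, 47.6, 107.1, 63.7, 81.2, 89.6, 106.4, 20.3, 111.3, 113.4, 37.8, 108.5, 122.5, 28.7.
Season total = 1185.1 DD.
Complete generations = ⌊1185.1 / 197⌋ = 6.

6 generations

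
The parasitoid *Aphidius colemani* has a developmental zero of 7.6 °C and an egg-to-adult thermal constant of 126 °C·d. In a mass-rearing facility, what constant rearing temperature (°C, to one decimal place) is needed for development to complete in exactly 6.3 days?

27.6 °C

Required daily accumulation = 126 / 6.3 = 20.000 DD/day.
T = T_base + 20.000 = 7.6 + 20.000 = 27.600 ≈ 27.6 °C.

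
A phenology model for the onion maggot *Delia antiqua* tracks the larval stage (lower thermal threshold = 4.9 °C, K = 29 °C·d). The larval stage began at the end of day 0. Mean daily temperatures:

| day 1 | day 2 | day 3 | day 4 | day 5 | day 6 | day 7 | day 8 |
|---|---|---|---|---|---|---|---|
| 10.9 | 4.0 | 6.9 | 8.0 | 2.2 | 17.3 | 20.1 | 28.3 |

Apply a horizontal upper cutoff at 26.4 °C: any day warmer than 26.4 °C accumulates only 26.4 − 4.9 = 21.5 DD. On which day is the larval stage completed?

day 7

Daily DD above 4.9 °C (capped at 21.5): 6.0, 0.0, 2.0, 3.1, 0.0, 12.4, 15.2, 21.5.
Cumulative: 6.0, 6.0, 8.0, 11.1, 11.1, 23.5, 38.7, 60.2.
The total first reaches 29 DD on day 7.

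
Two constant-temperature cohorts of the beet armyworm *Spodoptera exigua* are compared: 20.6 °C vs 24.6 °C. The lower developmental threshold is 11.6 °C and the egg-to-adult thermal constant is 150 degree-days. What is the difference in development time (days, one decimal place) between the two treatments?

5.1 days

At 20.6 °C: 150 / (20.6 − 11.6) = 150 / 9.0 = 16.667 d.
At 24.6 °C: 150 / (24.6 − 11.6) = 150 / 13.0 = 11.538 d.
Difference = |16.667 − 11.538| = 5.128 ≈ 5.1 days.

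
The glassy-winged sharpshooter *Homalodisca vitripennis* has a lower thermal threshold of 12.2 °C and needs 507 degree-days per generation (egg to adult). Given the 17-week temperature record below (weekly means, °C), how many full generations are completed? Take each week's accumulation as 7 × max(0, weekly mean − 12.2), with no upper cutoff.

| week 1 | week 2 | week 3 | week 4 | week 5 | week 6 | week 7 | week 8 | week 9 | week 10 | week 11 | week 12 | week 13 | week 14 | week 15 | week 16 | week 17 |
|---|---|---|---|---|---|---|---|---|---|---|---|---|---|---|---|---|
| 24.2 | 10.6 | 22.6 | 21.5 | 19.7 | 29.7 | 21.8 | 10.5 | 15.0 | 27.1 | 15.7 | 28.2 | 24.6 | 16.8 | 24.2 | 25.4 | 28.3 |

Weekly DD (7 × max(0, T̄ − 12.2)): 84.0, 0.0, 72.8, 65.1, 52.5, 122.5, 67.2, 0.0, 19.6, 104.3, 24.5, 112.0, 86.8, 32.2, 84.0, 92.4, 112.7.
Season total = 1132.6 DD.
Complete generations = ⌊1132.6 / 507⌋ = 2.

2 generations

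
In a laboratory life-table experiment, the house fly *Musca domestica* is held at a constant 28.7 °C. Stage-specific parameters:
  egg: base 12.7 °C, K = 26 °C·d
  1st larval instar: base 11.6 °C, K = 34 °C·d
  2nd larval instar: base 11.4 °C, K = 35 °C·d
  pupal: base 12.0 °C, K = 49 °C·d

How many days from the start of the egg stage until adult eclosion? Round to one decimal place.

8.6 days

egg: 26 / (28.7 − 12.7) = 26 / 16.0 = 1.625 d.
1st larval instar: 34 / (28.7 − 11.6) = 34 / 17.1 = 1.988 d.
2nd larval instar: 35 / (28.7 − 11.4) = 35 / 17.3 = 2.023 d.
pupal: 49 / (28.7 − 12.0) = 49 / 16.7 = 2.934 d.
Sum = 8.571 ≈ 8.6 days.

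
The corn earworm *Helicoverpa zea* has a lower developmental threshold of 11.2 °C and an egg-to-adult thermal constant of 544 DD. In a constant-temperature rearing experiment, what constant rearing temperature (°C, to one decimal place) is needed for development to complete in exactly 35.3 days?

Required daily accumulation = 544 / 35.3 = 15.411 DD/day.
T = T_base + 15.411 = 11.2 + 15.411 = 26.611 ≈ 26.6 °C.

26.6 °C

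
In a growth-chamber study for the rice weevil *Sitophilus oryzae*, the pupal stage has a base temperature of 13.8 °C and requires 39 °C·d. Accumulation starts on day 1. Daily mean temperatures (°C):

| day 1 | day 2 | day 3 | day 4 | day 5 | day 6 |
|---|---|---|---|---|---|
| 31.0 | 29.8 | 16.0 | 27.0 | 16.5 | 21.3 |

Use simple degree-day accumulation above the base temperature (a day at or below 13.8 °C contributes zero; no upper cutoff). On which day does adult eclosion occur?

day 4

Daily DD above 13.8 °C: 17.2, 16.0, 2.2, 13.2, 2.7, 7.5.
Cumulative: 17.2, 33.2, 35.4, 48.6, 51.3, 58.8.
The total first reaches 39 DD on day 4.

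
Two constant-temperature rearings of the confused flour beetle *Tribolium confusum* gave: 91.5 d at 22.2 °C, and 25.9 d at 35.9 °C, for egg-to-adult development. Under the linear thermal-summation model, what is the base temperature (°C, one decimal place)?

16.8 °C

Under the model K = D·(T − T_b), so D₁·(T₁ − T_b) = D₂·(T₂ − T_b).
91.5·(22.2 − T_b) = 25.9·(35.9 − T_b)
T_b = (91.5·22.2 − 25.9·35.9) / (91.5 − 25.9) = 1101.49 / 65.6 = 16.791 °C ≈ 16.8 °C.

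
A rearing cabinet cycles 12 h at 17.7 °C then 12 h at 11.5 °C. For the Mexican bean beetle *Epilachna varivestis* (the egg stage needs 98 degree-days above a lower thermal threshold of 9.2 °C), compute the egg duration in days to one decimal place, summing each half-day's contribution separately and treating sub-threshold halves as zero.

Day half: max(0, 17.7 − 9.2) × 0.5 = 8.5 × 0.5 = 4.25 DD.
Night half: max(0, 11.5 − 9.2) × 0.5 = 2.3 × 0.5 = 1.15 DD.
Per 24 h: 5.40 DD/day.
Duration = 98 / 5.40 = 18.148 ≈ 18.1 days.

18.1 days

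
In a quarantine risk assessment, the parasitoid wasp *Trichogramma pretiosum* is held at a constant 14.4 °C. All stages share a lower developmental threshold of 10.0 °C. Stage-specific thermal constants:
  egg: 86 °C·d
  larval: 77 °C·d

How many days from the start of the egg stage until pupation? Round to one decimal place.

37.0 days

Daily accumulation at 14.4 °C = 14.4 − 10.0 = 4.4 DD/day.
Total K = 86 + 77 = 163 DD.
Total duration = 163 / 4.4 = 37.045 ≈ 37.0 days.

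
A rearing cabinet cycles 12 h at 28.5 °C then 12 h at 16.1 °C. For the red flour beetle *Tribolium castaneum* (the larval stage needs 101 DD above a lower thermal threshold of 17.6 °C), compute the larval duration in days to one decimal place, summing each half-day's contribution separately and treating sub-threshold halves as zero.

18.5 days

Day half: max(0, 28.5 − 17.6) × 0.5 = 10.9 × 0.5 = 5.45 DD.
Night half: max(0, 16.1 − 17.6) × 0.5 = 0.0 × 0.5 = 0.00 DD.
Per 24 h: 5.45 DD/day.
Duration = 101 / 5.45 = 18.532 ≈ 18.5 days.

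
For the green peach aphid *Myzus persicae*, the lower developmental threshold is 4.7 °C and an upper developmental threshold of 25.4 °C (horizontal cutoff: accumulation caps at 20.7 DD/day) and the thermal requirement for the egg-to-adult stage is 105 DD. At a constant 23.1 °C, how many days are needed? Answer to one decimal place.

Daily accumulation = 23.1 − 4.7 = 18.4 DD/day.
Duration = 105 / 18.4 = 5.707 ≈ 5.7 days.

5.7 days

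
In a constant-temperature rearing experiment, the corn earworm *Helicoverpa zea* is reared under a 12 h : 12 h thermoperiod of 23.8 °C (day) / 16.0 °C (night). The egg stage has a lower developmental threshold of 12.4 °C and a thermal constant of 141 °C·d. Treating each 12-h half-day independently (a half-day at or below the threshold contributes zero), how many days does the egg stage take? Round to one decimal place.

18.8 days

Day half: max(0, 23.8 − 12.4) × 0.5 = 11.4 × 0.5 = 5.70 DD.
Night half: max(0, 16.0 − 12.4) × 0.5 = 3.6 × 0.5 = 1.80 DD.
Per 24 h: 7.50 DD/day.
Duration = 141 / 7.50 = 18.800 ≈ 18.8 days.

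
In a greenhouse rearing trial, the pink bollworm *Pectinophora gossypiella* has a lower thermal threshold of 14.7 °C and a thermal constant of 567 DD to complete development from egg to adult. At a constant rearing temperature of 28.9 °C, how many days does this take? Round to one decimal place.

39.9 days

Daily accumulation = 28.9 − 14.7 = 14.2 DD/day.
Duration = 567 / 14.2 = 39.930 ≈ 39.9 days.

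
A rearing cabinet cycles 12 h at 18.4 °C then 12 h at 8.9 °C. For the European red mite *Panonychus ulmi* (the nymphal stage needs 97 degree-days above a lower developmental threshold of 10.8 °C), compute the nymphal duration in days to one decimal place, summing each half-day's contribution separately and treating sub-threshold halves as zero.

25.5 days

Day half: max(0, 18.4 − 10.8) × 0.5 = 7.6 × 0.5 = 3.80 DD.
Night half: max(0, 8.9 − 10.8) × 0.5 = 0.0 × 0.5 = 0.00 DD.
Per 24 h: 3.80 DD/day.
Duration = 97 / 3.80 = 25.526 ≈ 25.5 days.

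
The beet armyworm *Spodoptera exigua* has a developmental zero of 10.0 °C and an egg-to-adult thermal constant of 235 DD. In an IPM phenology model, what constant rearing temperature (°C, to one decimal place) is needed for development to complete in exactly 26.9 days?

Required daily accumulation = 235 / 26.9 = 8.736 DD/day.
T = T_base + 8.736 = 10.0 + 8.736 = 18.736 ≈ 18.7 °C.

18.7 °C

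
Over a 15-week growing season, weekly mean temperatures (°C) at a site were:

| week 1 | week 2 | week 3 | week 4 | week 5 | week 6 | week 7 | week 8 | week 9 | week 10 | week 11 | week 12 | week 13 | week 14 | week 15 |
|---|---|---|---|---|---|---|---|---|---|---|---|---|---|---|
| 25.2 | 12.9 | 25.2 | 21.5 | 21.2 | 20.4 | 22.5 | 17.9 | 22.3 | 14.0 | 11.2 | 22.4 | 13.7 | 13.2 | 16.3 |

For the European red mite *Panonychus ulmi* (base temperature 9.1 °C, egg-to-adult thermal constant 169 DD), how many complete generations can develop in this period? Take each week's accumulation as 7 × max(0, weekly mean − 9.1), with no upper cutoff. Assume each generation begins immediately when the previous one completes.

Weekly DD (7 × max(0, T̄ − 9.1)): 112.7, 26.6, 112.7, 86.8, 84.7, 79.1, 93.8, 61.6, 92.4, 34.3, 14.7, 93.1, 32.2, 28.7, 50.4.
Season total = 1003.8 DD.
Complete generations = ⌊1003.8 / 169⌋ = 5.

5 generations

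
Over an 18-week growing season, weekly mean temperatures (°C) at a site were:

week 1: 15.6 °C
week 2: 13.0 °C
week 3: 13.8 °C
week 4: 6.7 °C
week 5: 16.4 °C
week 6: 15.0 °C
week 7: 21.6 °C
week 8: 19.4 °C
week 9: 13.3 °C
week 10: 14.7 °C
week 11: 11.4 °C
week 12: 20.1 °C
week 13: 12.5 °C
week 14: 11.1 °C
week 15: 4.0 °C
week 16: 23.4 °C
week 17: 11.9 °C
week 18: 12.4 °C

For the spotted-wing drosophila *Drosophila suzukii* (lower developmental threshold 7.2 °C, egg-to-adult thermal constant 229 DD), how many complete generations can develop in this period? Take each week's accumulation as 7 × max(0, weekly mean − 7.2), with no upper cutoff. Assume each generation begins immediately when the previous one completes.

Weekly DD (7 × max(0, T̄ − 7.2)): 58.8, 40.6, 46.2, 0.0, 64.4, 54.6, 100.8, 85.4, 42.7, 52.5, 29.4, 90.3, 37.1, 27.3, 0.0, 113.4, 32.9, 36.4.
Season total = 912.8 DD.
Complete generations = ⌊912.8 / 229⌋ = 3.

3 generations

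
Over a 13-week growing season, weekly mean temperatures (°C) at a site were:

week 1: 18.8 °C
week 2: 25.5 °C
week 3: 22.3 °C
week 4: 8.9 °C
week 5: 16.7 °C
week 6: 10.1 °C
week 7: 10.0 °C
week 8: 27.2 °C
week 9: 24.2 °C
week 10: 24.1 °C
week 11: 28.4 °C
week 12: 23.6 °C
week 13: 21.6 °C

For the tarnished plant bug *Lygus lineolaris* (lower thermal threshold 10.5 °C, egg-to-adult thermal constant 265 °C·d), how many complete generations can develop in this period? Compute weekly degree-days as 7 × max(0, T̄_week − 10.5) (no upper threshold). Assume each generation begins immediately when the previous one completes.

3 generations

Weekly DD (7 × max(0, T̄ − 10.5)): 58.1, 105.0, 82.6, 0.0, 43.4, 0.0, 0.0, 116.9, 95.9, 95.2, 125.3, 91.7, 77.7.
Season total = 891.8 DD.
Complete generations = ⌊891.8 / 265⌋ = 3.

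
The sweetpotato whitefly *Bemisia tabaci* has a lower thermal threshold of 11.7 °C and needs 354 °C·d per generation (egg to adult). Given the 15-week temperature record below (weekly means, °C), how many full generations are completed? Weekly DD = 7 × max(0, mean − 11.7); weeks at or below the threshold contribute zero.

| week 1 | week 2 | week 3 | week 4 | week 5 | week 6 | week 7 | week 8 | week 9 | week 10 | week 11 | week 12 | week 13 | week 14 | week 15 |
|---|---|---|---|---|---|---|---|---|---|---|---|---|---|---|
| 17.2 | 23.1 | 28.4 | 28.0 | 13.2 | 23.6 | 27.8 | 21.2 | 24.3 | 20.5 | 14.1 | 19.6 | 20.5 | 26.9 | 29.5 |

Weekly DD (7 × max(0, T̄ − 11.7)): 38.5, 79.8, 116.9, 114.1, 10.5, 83.3, 112.7, 66.5, 88.2, 61.6, 16.8, 55.3, 61.6, 106.4, 124.6.
Season total = 1136.8 DD.
Complete generations = ⌊1136.8 / 354⌋ = 3.

3 generations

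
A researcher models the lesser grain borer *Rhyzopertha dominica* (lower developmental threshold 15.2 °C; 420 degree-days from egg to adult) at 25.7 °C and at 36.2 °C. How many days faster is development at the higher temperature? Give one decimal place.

At 25.7 °C: 420 / (25.7 − 15.2) = 420 / 10.5 = 40.000 d.
At 36.2 °C: 420 / (36.2 − 15.2) = 420 / 21.0 = 20.000 d.
Difference = |40.000 − 20.000| = 20.000 ≈ 20.0 days.

20.0 days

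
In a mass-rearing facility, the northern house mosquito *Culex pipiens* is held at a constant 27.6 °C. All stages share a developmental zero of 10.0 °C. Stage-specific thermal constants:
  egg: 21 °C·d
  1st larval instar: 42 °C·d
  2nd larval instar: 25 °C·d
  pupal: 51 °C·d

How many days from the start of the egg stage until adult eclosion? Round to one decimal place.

7.9 days

Daily accumulation at 27.6 °C = 27.6 − 10.0 = 17.6 DD/day.
Total K = 21 + 42 + 25 + 51 = 139 DD.
Total duration = 139 / 17.6 = 7.898 ≈ 7.9 days.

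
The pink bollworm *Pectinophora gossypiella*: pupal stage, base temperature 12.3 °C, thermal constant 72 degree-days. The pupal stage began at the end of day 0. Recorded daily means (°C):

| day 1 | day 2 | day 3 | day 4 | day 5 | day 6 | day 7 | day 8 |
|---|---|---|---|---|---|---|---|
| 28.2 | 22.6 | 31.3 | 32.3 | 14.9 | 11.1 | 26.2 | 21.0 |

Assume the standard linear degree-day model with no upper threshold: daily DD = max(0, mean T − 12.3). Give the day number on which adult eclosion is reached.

day 7

Daily DD above 12.3 °C: 15.9, 10.3, 19.0, 20.0, 2.6, 0.0, 13.9, 8.7.
Cumulative: 15.9, 26.2, 45.2, 65.2, 67.8, 67.8, 81.7, 90.4.
The total first reaches 72 DD on day 7.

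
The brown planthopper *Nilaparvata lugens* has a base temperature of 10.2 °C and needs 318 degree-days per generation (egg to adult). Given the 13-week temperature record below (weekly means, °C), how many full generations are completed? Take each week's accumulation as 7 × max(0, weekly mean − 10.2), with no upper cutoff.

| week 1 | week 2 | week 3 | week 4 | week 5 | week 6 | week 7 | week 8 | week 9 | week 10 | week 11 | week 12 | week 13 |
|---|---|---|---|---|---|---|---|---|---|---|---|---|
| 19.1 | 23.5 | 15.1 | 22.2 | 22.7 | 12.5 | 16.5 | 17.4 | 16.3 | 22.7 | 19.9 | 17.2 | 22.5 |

2 generations

Weekly DD (7 × max(0, T̄ − 10.2)): 62.3, 93.1, 34.3, 84.0, 87.5, 16.1, 44.1, 50.4, 42.7, 87.5, 67.9, 49.0, 86.1.
Season total = 805.0 DD.
Complete generations = ⌊805.0 / 318⌋ = 2.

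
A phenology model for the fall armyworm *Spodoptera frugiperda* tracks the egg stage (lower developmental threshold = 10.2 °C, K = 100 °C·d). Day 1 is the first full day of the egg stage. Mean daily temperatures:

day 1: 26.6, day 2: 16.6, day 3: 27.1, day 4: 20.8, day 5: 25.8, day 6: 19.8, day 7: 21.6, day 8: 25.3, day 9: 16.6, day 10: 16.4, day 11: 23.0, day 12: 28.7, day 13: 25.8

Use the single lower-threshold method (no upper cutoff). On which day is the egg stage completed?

day 8

Daily DD above 10.2 °C: 16.4, 6.4, 16.9, 10.6, 15.6, 9.6, 11.4, 15.1, 6.4, 6.2, 12.8, 18.5, 15.6.
Cumulative: 16.4, 22.8, 39.7, 50.3, 65.9, 75.5, 86.9, 102.0, 108.4, 114.6, 127.4, 145.9, 161.5.
The total first reaches 100 DD on day 8.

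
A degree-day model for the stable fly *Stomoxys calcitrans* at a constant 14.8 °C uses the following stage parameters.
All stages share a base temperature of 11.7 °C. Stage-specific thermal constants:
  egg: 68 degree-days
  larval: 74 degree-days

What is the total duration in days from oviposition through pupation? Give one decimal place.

45.8 days

Daily accumulation at 14.8 °C = 14.8 − 11.7 = 3.1 DD/day.
Total K = 68 + 74 = 142 DD.
Total duration = 142 / 3.1 = 45.806 ≈ 45.8 days.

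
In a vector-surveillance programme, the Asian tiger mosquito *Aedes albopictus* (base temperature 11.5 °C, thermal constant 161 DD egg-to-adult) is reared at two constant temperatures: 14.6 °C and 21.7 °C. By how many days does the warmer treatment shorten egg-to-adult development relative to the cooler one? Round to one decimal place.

At 14.6 °C: 161 / (14.6 − 11.5) = 161 / 3.1 = 51.935 d.
At 21.7 °C: 161 / (21.7 − 11.5) = 161 / 10.2 = 15.784 d.
Difference = |51.935 − 15.784| = 36.151 ≈ 36.2 days.

36.2 days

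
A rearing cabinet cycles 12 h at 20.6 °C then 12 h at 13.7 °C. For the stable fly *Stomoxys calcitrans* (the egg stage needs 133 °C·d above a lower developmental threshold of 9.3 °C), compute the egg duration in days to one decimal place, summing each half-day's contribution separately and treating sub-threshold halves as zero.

Day half: max(0, 20.6 − 9.3) × 0.5 = 11.3 × 0.5 = 5.65 DD.
Night half: max(0, 13.7 − 9.3) × 0.5 = 4.4 × 0.5 = 2.20 DD.
Per 24 h: 7.85 DD/day.
Duration = 133 / 7.85 = 16.943 ≈ 16.9 days.

16.9 days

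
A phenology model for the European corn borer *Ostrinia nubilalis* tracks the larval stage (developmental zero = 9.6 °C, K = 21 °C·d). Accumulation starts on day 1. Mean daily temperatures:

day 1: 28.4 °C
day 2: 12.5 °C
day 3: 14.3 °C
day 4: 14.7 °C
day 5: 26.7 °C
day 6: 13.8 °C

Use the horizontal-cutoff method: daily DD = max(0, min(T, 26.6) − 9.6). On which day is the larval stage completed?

day 3

Daily DD above 9.6 °C (capped at 17.0): 17.0, 2.9, 4.7, 5.1, 17.0, 4.2.
Cumulative: 17.0, 19.9, 24.6, 29.7, 46.7, 50.9.
The total first reaches 21 DD on day 3.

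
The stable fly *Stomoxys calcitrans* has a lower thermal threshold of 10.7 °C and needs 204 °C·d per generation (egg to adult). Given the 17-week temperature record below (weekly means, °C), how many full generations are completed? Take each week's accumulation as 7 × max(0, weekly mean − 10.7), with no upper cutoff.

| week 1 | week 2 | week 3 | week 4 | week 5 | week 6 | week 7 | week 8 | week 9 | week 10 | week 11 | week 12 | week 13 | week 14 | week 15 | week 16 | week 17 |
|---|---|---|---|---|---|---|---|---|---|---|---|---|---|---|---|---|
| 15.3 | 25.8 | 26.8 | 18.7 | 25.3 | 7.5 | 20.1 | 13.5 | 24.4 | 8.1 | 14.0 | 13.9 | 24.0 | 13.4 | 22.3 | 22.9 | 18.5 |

Weekly DD (7 × max(0, T̄ − 10.7)): 32.2, 105.7, 112.7, 56.0, 102.2, 0.0, 65.8, 19.6, 95.9, 0.0, 23.1, 22.4, 93.1, 18.9, 81.2, 85.4, 54.6.
Season total = 968.8 DD.
Complete generations = ⌊968.8 / 204⌋ = 4.

4 generations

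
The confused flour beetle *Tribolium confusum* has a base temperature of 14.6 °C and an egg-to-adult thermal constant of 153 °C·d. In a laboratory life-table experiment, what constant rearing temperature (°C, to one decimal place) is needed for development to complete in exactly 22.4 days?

Required daily accumulation = 153 / 22.4 = 6.830 DD/day.
T = T_base + 6.830 = 14.6 + 6.830 = 21.430 ≈ 21.4 °C.

21.4 °C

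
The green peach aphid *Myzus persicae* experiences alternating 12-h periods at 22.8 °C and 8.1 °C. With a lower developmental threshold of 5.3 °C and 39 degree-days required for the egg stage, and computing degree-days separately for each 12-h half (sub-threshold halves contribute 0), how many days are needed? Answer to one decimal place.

3.8 days

Day half: max(0, 22.8 − 5.3) × 0.5 = 17.5 × 0.5 = 8.75 DD.
Night half: max(0, 8.1 − 5.3) × 0.5 = 2.8 × 0.5 = 1.40 DD.
Per 24 h: 10.15 DD/day.
Duration = 39 / 10.15 = 3.842 ≈ 3.8 days.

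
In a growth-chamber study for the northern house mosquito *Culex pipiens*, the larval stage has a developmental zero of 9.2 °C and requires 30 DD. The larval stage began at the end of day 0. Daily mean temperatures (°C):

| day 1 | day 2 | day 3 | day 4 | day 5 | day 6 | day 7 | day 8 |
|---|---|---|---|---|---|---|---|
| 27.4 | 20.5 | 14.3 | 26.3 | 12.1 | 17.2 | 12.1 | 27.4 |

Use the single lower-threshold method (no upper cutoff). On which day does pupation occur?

day 3

Daily DD above 9.2 °C: 18.2, 11.3, 5.1, 17.1, 2.9, 8.0, 2.9, 18.2.
Cumulative: 18.2, 29.5, 34.6, 51.7, 54.6, 62.6, 65.5, 83.7.
The total first reaches 30 DD on day 3.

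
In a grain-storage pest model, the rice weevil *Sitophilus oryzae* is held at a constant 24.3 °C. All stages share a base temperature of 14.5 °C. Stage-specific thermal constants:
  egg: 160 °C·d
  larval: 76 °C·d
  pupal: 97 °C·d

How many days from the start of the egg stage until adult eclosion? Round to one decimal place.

34.0 days

Daily accumulation at 24.3 °C = 24.3 − 14.5 = 9.8 DD/day.
Total K = 160 + 76 + 97 = 333 DD.
Total duration = 333 / 9.8 = 33.980 ≈ 34.0 days.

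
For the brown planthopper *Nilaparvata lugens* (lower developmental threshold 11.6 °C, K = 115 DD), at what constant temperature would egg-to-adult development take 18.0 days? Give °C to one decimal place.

Required daily accumulation = 115 / 18.0 = 6.389 DD/day.
T = T_base + 6.389 = 11.6 + 6.389 = 17.989 ≈ 18.0 °C.

18.0 °C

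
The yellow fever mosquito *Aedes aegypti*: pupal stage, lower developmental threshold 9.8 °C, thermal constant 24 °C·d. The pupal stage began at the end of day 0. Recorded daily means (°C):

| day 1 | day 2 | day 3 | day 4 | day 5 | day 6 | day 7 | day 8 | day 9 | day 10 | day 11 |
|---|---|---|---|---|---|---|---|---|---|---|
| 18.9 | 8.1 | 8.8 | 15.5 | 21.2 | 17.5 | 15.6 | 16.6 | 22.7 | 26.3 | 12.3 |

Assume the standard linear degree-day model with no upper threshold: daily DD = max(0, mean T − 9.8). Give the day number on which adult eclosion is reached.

day 5

Daily DD above 9.8 °C: 9.1, 0.0, 0.0, 5.7, 11.4, 7.7, 5.8, 6.8, 12.9, 16.5, 2.5.
Cumulative: 9.1, 9.1, 9.1, 14.8, 26.2, 33.9, 39.7, 46.5, 59.4, 75.9, 78.4.
The total first reaches 24 DD on day 5.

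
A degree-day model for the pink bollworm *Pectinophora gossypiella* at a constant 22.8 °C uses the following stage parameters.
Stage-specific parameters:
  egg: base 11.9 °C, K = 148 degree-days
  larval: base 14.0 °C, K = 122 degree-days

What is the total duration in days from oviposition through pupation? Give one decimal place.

27.4 days

egg: 148 / (22.8 − 11.9) = 148 / 10.9 = 13.578 d.
larval: 122 / (22.8 − 14.0) = 122 / 8.8 = 13.864 d.
Sum = 27.442 ≈ 27.4 days.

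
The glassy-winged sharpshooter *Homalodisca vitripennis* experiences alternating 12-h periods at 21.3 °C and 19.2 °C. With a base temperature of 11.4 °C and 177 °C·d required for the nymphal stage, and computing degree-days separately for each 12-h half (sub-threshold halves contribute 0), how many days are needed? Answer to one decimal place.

20.0 days

Day half: max(0, 21.3 − 11.4) × 0.5 = 9.9 × 0.5 = 4.95 DD.
Night half: max(0, 19.2 − 11.4) × 0.5 = 7.8 × 0.5 = 3.90 DD.
Per 24 h: 8.85 DD/day.
Duration = 177 / 8.85 = 20.000 ≈ 20.0 days.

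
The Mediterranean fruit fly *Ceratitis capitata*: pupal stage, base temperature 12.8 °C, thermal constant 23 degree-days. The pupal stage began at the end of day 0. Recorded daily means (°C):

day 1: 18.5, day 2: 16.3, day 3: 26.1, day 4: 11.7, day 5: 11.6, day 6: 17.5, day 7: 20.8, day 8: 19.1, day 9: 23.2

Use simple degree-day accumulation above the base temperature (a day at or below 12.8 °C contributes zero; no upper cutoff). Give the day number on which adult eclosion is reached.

Daily DD above 12.8 °C: 5.7, 3.5, 13.3, 0.0, 0.0, 4.7, 8.0, 6.3, 10.4.
Cumulative: 5.7, 9.2, 22.5, 22.5, 22.5, 27.2, 35.2, 41.5, 51.9.
The total first reaches 23 DD on day 6.

day 6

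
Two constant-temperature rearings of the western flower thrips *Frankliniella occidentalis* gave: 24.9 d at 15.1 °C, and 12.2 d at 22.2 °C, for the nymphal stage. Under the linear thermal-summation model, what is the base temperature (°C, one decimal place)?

Under the model K = D·(T − T_b), so D₁·(T₁ − T_b) = D₂·(T₂ − T_b).
24.9·(15.1 − T_b) = 12.2·(22.2 − T_b)
T_b = (24.9·15.1 − 12.2·22.2) / (24.9 − 12.2) = 105.15 / 12.7 = 8.280 °C ≈ 8.3 °C.

8.3 °C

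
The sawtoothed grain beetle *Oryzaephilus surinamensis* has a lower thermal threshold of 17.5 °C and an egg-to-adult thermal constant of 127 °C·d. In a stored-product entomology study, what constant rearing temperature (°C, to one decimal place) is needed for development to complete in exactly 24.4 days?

Required daily accumulation = 127 / 24.4 = 5.205 DD/day.
T = T_base + 5.205 = 17.5 + 5.205 = 22.705 ≈ 22.7 °C.

22.7 °C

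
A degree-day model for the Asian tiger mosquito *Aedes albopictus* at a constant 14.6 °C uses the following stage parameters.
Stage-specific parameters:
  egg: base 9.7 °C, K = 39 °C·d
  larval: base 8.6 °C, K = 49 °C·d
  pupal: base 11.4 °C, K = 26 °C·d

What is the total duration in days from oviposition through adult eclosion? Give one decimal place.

egg: 39 / (14.6 − 9.7) = 39 / 4.9 = 7.959 d.
larval: 49 / (14.6 − 8.6) = 49 / 6.0 = 8.167 d.
pupal: 26 / (14.6 − 11.4) = 26 / 3.2 = 8.125 d.
Sum = 24.251 ≈ 24.3 days.

24.3 days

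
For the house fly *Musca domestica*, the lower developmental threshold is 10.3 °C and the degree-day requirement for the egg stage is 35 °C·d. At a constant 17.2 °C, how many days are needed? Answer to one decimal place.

Daily accumulation = 17.2 − 10.3 = 6.9 DD/day.
Duration = 35 / 6.9 = 5.072 ≈ 5.1 days.

5.1 days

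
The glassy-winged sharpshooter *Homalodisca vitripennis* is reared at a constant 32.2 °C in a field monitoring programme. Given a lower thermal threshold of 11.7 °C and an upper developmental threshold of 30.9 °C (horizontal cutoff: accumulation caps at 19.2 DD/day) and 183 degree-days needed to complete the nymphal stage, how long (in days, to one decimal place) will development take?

9.5 days

Temperature 32.2 °C exceeds the upper threshold, so daily accumulation caps at 30.9 − 11.7 = 19.2 DD/day.
Duration = 183 / 19.2 = 9.531 ≈ 9.5 days.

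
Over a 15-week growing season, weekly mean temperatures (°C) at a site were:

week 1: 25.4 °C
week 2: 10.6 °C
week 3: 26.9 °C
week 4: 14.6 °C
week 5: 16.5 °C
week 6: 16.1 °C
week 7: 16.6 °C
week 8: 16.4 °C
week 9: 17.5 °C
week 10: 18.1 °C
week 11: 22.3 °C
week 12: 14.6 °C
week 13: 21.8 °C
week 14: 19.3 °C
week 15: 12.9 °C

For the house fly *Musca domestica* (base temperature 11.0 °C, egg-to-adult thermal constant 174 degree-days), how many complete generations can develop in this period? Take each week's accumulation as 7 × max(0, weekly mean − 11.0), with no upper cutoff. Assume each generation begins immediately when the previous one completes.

Weekly DD (7 × max(0, T̄ − 11.0)): 100.8, 0.0, 111.3, 25.2, 38.5, 35.7, 39.2, 37.8, 45.5, 49.7, 79.1, 25.2, 75.6, 58.1, 13.3.
Season total = 735.0 DD.
Complete generations = ⌊735.0 / 174⌋ = 4.

4 generations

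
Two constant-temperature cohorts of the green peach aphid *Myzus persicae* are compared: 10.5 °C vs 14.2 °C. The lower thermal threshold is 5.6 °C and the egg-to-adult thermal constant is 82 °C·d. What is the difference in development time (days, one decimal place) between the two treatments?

7.2 days

At 10.5 °C: 82 / (10.5 − 5.6) = 82 / 4.9 = 16.735 d.
At 14.2 °C: 82 / (14.2 − 5.6) = 82 / 8.6 = 9.535 d.
Difference = |16.735 − 9.535| = 7.200 ≈ 7.2 days.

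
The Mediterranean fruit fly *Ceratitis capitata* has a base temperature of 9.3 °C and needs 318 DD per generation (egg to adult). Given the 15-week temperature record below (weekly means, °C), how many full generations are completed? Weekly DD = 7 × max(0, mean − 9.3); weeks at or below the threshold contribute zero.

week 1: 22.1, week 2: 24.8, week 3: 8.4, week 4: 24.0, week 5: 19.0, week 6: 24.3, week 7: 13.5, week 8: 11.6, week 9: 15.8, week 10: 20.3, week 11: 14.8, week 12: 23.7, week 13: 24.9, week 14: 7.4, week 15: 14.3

2 generations

Weekly DD (7 × max(0, T̄ − 9.3)): 89.6, 108.5, 0.0, 102.9, 67.9, 105.0, 29.4, 16.1, 45.5, 77.0, 38.5, 100.8, 109.2, 0.0, 35.0.
Season total = 925.4 DD.
Complete generations = ⌊925.4 / 318⌋ = 2.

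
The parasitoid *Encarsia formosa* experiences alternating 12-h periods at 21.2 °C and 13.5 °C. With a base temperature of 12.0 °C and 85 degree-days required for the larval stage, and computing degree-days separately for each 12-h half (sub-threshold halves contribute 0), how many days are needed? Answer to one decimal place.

Day half: max(0, 21.2 − 12.0) × 0.5 = 9.2 × 0.5 = 4.60 DD.
Night half: max(0, 13.5 − 12.0) × 0.5 = 1.5 × 0.5 = 0.75 DD.
Per 24 h: 5.35 DD/day.
Duration = 85 / 5.35 = 15.888 ≈ 15.9 days.

15.9 days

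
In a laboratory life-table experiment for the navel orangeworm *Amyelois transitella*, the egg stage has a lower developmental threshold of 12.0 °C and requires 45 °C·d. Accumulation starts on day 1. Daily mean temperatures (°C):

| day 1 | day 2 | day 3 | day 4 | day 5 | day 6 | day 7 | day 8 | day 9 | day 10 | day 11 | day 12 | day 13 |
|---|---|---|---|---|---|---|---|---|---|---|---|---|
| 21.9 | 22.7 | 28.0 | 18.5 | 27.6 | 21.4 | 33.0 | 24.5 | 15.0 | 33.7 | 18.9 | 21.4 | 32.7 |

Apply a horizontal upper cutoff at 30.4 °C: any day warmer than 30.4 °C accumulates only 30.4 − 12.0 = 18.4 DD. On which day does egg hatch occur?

Daily DD above 12.0 °C (capped at 18.4): 9.9, 10.7, 16.0, 6.5, 15.6, 9.4, 18.4, 12.5, 3.0, 18.4, 6.9, 9.4, 18.4.
Cumulative: 9.9, 20.6, 36.6, 43.1, 58.7, 68.1, 86.5, 99.0, 102.0, 120.4, 127.3, 136.7, 155.1.
The total first reaches 45 DD on day 5.

day 5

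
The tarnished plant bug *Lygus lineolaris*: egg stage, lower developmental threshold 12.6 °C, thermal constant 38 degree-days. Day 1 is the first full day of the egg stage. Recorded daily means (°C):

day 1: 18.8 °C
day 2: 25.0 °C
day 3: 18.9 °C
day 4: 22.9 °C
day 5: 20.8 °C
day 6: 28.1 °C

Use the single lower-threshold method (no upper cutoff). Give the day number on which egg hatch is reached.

day 5

Daily DD above 12.6 °C: 6.2, 12.4, 6.3, 10.3, 8.2, 15.5.
Cumulative: 6.2, 18.6, 24.9, 35.2, 43.4, 58.9.
The total first reaches 38 DD on day 5.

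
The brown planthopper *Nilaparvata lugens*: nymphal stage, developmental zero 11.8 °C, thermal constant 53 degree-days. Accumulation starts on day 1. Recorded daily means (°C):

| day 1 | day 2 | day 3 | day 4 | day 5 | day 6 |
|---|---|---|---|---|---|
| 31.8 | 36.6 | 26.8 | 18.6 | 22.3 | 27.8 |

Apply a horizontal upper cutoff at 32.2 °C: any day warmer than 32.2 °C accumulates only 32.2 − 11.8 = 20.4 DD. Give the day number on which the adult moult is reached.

Daily DD above 11.8 °C (capped at 20.4): 20.0, 20.4, 15.0, 6.8, 10.5, 16.0.
Cumulative: 20.0, 40.4, 55.4, 62.2, 72.7, 88.7.
The total first reaches 53 DD on day 3.

day 3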